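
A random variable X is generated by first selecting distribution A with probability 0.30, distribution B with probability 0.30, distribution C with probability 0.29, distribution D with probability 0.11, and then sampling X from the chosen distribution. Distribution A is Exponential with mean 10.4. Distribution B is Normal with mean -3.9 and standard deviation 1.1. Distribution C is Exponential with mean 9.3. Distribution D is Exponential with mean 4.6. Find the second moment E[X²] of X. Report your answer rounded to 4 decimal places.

For each component E[X²] = Var + (mean)², giving A: 216.32; B: 16.42; C: 172.98; D: 42.32.
Overall E[X²] = 0.3·216.32 + 0.3·16.42 + 0.29·172.98 + 0.11·42.32 = 124.641.

124.6414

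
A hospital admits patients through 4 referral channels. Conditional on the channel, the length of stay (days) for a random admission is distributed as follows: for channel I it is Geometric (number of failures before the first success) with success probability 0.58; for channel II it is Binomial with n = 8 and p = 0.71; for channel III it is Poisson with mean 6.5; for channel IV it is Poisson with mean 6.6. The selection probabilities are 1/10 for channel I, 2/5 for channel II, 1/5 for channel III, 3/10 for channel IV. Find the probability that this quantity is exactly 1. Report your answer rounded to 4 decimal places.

0.0294

Conditional on each channel, P(X = 1): I: 0.2436; II: 0.000979793; III: 0.00977235; IV: 0.00897843.
By total probability, P(X = 1) = 0.1·0.2436 + 0.4·0.000979793 + 0.2·0.00977235 + 0.3·0.00897843 = 0.0293999.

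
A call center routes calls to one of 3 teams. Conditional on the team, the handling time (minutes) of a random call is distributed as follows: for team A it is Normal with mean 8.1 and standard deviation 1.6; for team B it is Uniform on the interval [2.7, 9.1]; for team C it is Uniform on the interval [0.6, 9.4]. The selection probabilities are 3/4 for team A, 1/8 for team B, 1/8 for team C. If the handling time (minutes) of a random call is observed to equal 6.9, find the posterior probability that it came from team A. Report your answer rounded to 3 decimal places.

0.807

Likelihoods f(6.9 | ·): A: 0.188211; B: 0.15625; C: 0.113636.
Posterior ∝ prior × likelihood. Numerator for A: 0.75·0.188211 = 0.141158.
Normalizing constant: 0.75·0.188211 + 0.125·0.15625 + 0.125·0.113636 = 0.174894.
P(A | observation) = 0.141158 / 0.174894 = 0.807107.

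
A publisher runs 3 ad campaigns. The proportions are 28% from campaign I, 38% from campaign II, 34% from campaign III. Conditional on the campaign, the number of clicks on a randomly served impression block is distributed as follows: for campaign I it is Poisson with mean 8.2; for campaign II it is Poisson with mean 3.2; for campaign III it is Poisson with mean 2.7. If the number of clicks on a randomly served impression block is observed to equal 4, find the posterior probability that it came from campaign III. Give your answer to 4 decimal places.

Likelihoods P(X=4 | ·): I: 0.0517404; II: 0.178093; III: 0.148816.
Posterior ∝ prior × likelihood. Numerator for III: 0.34·0.148816 = 0.0505973.
Normalizing constant: 0.28·0.0517404 + 0.38·0.178093 + 0.34·0.148816 = 0.13276.
P(III | observation) = 0.0505973 / 0.13276 = 0.381119.

0.3811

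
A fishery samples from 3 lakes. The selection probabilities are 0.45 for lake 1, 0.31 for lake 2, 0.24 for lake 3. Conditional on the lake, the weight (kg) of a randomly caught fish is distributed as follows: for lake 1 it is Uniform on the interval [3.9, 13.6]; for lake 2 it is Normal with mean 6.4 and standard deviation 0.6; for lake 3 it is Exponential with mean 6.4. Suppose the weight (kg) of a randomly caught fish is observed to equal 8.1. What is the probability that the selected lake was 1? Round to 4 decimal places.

Likelihoods f(8.1 | ·): 1: 0.103093; 2: 0.0120102; 3: 0.0440723.
Posterior ∝ prior × likelihood. Numerator for 1: 0.45·0.103093 = 0.0463918.
Normalizing constant: 0.45·0.103093 + 0.31·0.0120102 + 0.24·0.0440723 = 0.0606923.
P(1 | observation) = 0.0463918 / 0.0606923 = 0.764377.

0.7644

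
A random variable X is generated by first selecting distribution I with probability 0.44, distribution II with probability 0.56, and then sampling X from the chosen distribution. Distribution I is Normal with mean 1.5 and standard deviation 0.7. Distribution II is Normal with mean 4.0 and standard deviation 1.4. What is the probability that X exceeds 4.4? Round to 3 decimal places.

Conditional on each component, P(X > 4.4): I: 1.71503e-05; II: 0.387548.
By total probability, P(X > 4.4) = 0.44·1.71503e-05 + 0.56·0.387548 = 0.217035.

0.217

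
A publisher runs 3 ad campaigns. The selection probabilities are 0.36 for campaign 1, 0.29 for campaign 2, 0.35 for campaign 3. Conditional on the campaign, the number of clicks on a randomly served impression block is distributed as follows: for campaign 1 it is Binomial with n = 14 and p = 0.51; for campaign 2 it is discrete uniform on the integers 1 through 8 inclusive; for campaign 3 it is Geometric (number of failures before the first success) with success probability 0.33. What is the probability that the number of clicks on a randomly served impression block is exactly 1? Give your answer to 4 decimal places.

Conditional on each campaign, P(X = 1): 1: 0.000670266; 2: 0.125; 3: 0.2211.
By total probability, P(X = 1) = 0.36·0.000670266 + 0.29·0.125 + 0.35·0.2211 = 0.113876.

0.1139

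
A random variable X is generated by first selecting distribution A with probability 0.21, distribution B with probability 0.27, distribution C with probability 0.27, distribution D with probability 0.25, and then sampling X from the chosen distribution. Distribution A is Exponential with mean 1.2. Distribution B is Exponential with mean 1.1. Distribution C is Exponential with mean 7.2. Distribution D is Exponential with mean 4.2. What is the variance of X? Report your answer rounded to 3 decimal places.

25.519

Per component, A: μ=1.2, E[X²]=2.88; B: μ=1.1, E[X²]=2.42; C: μ=7.2, E[X²]=103.68; D: μ=4.2, E[X²]=35.28.
E[X] = 0.21·1.2 + 0.27·1.1 + 0.27·7.2 + 0.25·4.2 = 3.543.
E[X²] = 0.21·2.88 + 0.27·2.42 + 0.27·103.68 + 0.25·35.28 = 38.0718.
Var(X) = E[X²] − (E[X])² = 38.0718 − 12.5528 = 25.519.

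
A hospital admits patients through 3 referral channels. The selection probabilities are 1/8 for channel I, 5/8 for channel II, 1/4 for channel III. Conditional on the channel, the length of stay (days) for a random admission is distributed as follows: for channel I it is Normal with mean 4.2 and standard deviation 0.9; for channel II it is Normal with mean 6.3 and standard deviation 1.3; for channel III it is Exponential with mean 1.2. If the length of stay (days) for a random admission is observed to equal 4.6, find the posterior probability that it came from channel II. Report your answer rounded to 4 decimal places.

0.5986

Likelihoods f(4.6 | ·): I: 0.401582; II: 0.130506; III: 0.0180311.
Posterior ∝ prior × likelihood. Numerator for II: 0.625·0.130506 = 0.0815666.
Normalizing constant: 0.125·0.401582 + 0.625·0.130506 + 0.25·0.0180311 = 0.136272.
P(II | observation) = 0.0815666 / 0.136272 = 0.598557.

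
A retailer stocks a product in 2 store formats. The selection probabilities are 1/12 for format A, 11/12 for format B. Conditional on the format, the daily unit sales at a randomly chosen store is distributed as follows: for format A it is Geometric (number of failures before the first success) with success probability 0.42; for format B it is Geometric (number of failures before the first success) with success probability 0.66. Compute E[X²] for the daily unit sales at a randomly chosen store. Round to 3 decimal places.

For each component E[X²] = Var + (mean)², giving A: 5.19501; B: 1.04591.
Overall E[X²] = 0.0833333·5.19501 + 0.916667·1.04591 = 1.39167.

1.392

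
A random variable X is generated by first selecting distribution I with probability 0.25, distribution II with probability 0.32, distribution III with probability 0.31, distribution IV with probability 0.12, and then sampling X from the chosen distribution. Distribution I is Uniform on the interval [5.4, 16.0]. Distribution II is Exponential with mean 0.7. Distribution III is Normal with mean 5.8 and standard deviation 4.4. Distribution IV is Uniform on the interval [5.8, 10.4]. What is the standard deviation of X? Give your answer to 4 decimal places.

4.8636

Per component, I: μ=10.7, E[X²]=123.853; II: μ=0.7, E[X²]=0.98; III: μ=5.8, E[X²]=53; IV: μ=8.1, E[X²]=67.3733.
E[X] = 0.25·10.7 + 0.32·0.7 + 0.31·5.8 + 0.12·8.1 = 5.669.
E[X²] = 0.25·123.853 + 0.32·0.98 + 0.31·53 + 0.12·67.3733 = 55.7917.
Var(X) = E[X²] − (E[X])² = 55.7917 − 32.1376 = 23.6542.
SD(X) = √23.6542 = 4.86356.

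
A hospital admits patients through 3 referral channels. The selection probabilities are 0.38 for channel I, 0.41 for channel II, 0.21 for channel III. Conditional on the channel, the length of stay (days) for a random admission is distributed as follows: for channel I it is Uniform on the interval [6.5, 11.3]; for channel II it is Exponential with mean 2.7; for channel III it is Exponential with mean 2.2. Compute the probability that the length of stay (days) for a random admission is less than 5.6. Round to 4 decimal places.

Conditional on each channel, P(X < 5.6): I: 0; II: 0.874327; III: 0.921563.
By total probability, P(X < 5.6) = 0.38·0 + 0.41·0.874327 + 0.21·0.921563 = 0.552002.

0.5520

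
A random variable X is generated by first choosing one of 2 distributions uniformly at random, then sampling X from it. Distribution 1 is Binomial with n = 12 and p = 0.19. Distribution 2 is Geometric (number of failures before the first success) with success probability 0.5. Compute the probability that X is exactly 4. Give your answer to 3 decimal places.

0.075

Conditional on each component, P(X = 4): 1: 0.119536; 2: 0.03125.
By total probability, P(X = 4) = 0.5·0.119536 + 0.5·0.03125 = 0.0753931.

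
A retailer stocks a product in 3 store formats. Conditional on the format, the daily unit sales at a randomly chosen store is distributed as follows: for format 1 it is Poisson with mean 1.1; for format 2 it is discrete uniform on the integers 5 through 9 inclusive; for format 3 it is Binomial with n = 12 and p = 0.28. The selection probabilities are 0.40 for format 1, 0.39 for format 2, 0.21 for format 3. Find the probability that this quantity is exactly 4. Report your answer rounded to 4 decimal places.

0.0543

Conditional on each format, P(X = 4): 1: 0.0203065; 2: 0; 3: 0.219734.
By total probability, P(X = 4) = 0.4·0.0203065 + 0.39·0 + 0.21·0.219734 = 0.0542668.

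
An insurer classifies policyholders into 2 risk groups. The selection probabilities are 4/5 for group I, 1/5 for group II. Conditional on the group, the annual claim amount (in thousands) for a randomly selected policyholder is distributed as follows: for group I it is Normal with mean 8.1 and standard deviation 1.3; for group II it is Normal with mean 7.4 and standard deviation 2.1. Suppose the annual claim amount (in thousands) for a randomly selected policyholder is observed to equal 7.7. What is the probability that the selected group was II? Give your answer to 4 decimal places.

0.1384

Likelihoods f(7.7 | ·): I: 0.29269; II: 0.188044.
Posterior ∝ prior × likelihood. Numerator for II: 0.2·0.188044 = 0.0376088.
Normalizing constant: 0.8·0.29269 + 0.2·0.188044 = 0.271761.
P(II | observation) = 0.0376088 / 0.271761 = 0.138389.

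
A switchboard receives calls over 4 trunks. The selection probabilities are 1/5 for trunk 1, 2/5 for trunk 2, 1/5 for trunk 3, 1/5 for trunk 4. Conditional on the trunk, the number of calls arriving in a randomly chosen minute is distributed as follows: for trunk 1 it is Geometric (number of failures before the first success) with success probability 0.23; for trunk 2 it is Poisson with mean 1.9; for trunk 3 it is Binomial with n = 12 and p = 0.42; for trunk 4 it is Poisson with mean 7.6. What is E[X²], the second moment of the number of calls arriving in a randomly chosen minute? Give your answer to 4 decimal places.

26.0937

For each component E[X²] = Var + (mean)², giving 1: 25.7637; 2: 5.51; 3: 28.3248; 4: 65.36.
Overall E[X²] = 0.2·25.7637 + 0.4·5.51 + 0.2·28.3248 + 0.2·65.36 = 26.0937.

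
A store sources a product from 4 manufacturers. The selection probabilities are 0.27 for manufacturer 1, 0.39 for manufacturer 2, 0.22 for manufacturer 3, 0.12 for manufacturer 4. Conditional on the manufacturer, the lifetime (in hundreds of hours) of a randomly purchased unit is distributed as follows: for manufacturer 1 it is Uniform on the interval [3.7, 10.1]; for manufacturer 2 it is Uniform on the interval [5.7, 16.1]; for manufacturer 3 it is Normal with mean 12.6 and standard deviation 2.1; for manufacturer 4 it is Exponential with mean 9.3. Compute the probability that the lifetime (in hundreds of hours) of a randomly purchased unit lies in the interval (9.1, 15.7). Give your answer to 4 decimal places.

Conditional on each manufacturer, P(9.1 < X < 15.7): 1: 0.15625; 2: 0.634615; 3: 0.882263; 4: 0.191019.
By total probability, P(9.1 < X < 15.7) = 0.27·0.15625 + 0.39·0.634615 + 0.22·0.882263 + 0.12·0.191019 = 0.506708.

0.5067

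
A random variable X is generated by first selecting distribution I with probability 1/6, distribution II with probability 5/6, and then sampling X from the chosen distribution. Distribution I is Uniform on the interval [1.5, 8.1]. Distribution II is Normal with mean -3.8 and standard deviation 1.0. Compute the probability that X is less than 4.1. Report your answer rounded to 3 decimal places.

Conditional on each component, P(X < 4.1): I: 0.393939; II: 1.
By total probability, P(X < 4.1) = 0.166667·0.393939 + 0.833333·1 = 0.89899.

0.899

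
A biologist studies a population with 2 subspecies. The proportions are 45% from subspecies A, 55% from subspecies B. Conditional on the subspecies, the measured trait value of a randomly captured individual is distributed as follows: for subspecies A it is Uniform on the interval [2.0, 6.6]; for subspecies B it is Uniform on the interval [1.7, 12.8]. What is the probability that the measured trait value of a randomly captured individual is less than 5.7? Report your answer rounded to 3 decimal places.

0.560

Conditional on each subspecies, P(X < 5.7): A: 0.804348; B: 0.36036.
By total probability, P(X < 5.7) = 0.45·0.804348 + 0.55·0.36036 = 0.560155.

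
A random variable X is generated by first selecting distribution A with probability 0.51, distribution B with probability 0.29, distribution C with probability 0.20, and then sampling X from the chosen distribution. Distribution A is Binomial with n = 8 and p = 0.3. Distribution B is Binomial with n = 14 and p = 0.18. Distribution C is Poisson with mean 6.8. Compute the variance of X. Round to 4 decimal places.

5.8554

Per component, A: μ=2.4, E[X²]=7.44; B: μ=2.52, E[X²]=8.4168; C: μ=6.8, E[X²]=53.04.
E[X] = 0.51·2.4 + 0.29·2.52 + 0.2·6.8 = 3.3148.
E[X²] = 0.51·7.44 + 0.29·8.4168 + 0.2·53.04 = 16.8433.
Var(X) = E[X²] − (E[X])² = 16.8433 − 10.9879 = 5.85537.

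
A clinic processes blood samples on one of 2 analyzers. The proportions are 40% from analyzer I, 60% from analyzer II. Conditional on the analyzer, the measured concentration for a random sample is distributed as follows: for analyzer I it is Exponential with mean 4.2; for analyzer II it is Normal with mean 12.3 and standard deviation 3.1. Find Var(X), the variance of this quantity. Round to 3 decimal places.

28.568

Per component, I: μ=4.2, E[X²]=35.28; II: μ=12.3, E[X²]=160.9.
E[X] = 0.4·4.2 + 0.6·12.3 = 9.06.
E[X²] = 0.4·35.28 + 0.6·160.9 = 110.652.
Var(X) = E[X²] − (E[X])² = 110.652 − 82.0836 = 28.5684.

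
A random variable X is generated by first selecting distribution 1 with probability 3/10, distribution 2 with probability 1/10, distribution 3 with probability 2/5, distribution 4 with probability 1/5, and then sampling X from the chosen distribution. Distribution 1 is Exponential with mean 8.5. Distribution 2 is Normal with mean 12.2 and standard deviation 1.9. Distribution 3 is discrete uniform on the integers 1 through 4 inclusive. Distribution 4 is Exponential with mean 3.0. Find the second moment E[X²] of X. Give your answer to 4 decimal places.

65.1950

For each component E[X²] = Var + (mean)², giving 1: 144.5; 2: 152.45; 3: 7.5; 4: 18.
Overall E[X²] = 0.3·144.5 + 0.1·152.45 + 0.4·7.5 + 0.2·18 = 65.195.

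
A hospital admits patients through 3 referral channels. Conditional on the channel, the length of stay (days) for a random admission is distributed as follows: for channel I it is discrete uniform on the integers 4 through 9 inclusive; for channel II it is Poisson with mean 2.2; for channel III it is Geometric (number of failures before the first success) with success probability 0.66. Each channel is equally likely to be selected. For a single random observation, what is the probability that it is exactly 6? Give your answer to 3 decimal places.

Conditional on each channel, P(X = 6): I: 0.166667; II: 0.0174484; III: 0.00101957.
By total probability, P(X = 6) = 0.333333·0.166667 + 0.333333·0.0174484 + 0.333333·0.00101957 = 0.0617115.

0.062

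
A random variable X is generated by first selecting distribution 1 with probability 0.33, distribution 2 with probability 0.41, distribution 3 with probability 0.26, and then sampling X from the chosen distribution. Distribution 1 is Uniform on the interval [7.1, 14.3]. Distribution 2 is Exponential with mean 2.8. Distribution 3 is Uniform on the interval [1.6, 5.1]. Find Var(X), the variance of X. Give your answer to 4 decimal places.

18.0169

Per component, 1: μ=10.7, E[X²]=118.81; 2: μ=2.8, E[X²]=15.68; 3: μ=3.35, E[X²]=12.2433.
E[X] = 0.33·10.7 + 0.41·2.8 + 0.26·3.35 = 5.55.
E[X²] = 0.33·118.81 + 0.41·15.68 + 0.26·12.2433 = 48.8194.
Var(X) = E[X²] − (E[X])² = 48.8194 − 30.8025 = 18.0169.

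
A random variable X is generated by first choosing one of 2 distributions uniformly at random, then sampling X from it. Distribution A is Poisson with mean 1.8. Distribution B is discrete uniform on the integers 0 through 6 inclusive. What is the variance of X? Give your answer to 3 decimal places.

3.260

Per component, A: μ=1.8, E[X²]=5.04; B: μ=3, E[X²]=13.
E[X] = 0.5·1.8 + 0.5·3 = 2.4.
E[X²] = 0.5·5.04 + 0.5·13 = 9.02.
Var(X) = E[X²] − (E[X])² = 9.02 − 5.76 = 3.26.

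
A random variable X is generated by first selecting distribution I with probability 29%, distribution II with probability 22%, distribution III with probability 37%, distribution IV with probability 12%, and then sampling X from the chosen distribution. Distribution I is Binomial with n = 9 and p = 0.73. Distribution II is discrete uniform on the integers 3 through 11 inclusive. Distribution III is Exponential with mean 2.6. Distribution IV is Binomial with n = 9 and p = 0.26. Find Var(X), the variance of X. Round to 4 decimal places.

Per component, I: μ=6.57, E[X²]=44.9388; II: μ=7, E[X²]=55.6667; III: μ=2.6, E[X²]=13.52; IV: μ=2.34, E[X²]=7.2072.
E[X] = 0.29·6.57 + 0.22·7 + 0.37·2.6 + 0.12·2.34 = 4.6881.
E[X²] = 0.29·44.9388 + 0.22·55.6667 + 0.37·13.52 + 0.12·7.2072 = 31.1462.
Var(X) = E[X²] − (E[X])² = 31.1462 − 21.9783 = 9.1679.

9.1679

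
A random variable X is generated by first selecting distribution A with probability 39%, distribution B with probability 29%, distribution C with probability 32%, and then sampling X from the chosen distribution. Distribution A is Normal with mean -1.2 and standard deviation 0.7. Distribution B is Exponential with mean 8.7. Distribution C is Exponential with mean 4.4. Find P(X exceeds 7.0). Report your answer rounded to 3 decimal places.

Conditional on each component, P(X > 7.0): A: 0; B: 0.447268; C: 0.20374.
By total probability, P(X > 7.0) = 0.39·0 + 0.29·0.447268 + 0.32·0.20374 = 0.194905.

0.195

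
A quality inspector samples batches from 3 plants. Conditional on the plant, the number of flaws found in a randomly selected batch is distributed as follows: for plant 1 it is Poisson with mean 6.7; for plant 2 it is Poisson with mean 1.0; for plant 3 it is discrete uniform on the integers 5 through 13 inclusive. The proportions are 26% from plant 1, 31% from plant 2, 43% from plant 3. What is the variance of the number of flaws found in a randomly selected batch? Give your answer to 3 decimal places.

16.660

Per component, 1: μ=6.7, E[X²]=51.59; 2: μ=1, E[X²]=2; 3: μ=9, E[X²]=87.6667.
E[X] = 0.26·6.7 + 0.31·1 + 0.43·9 = 5.922.
E[X²] = 0.26·51.59 + 0.31·2 + 0.43·87.6667 = 51.7301.
Var(X) = E[X²] − (E[X])² = 51.7301 − 35.0701 = 16.66.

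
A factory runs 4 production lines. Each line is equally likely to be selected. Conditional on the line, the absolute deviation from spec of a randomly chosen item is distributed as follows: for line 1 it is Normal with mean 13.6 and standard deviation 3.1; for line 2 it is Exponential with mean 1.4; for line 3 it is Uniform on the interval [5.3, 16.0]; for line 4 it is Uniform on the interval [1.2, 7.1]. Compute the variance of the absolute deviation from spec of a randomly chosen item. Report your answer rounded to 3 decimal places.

Per component, 1: μ=13.6, E[X²]=194.57; 2: μ=1.4, E[X²]=3.92; 3: μ=10.65, E[X²]=122.963; 4: μ=4.15, E[X²]=20.1233.
E[X] = 0.25·13.6 + 0.25·1.4 + 0.25·10.65 + 0.25·4.15 = 7.45.
E[X²] = 0.25·194.57 + 0.25·3.92 + 0.25·122.963 + 0.25·20.1233 = 85.3942.
Var(X) = E[X²] − (E[X])² = 85.3942 − 55.5025 = 29.8917.

29.892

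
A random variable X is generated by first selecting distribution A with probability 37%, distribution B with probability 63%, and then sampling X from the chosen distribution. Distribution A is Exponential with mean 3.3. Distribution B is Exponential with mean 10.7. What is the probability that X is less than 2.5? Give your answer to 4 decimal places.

0.3278

Conditional on each component, P(X < 2.5): A: 0.531198; B: 0.208357.
By total probability, P(X < 2.5) = 0.37·0.531198 + 0.63·0.208357 = 0.327808.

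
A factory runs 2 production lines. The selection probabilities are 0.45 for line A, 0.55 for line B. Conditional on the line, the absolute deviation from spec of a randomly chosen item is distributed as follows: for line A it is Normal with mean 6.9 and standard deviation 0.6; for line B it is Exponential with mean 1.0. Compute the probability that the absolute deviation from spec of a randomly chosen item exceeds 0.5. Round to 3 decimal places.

0.784

Conditional on each line, P(X > 0.5): A: 1; B: 0.606531.
By total probability, P(X > 0.5) = 0.45·1 + 0.55·0.606531 = 0.783592.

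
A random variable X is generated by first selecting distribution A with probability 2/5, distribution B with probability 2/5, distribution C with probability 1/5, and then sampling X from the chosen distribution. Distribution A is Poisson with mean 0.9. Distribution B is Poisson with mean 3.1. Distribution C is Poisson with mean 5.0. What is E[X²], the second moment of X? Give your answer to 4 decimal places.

11.7680

For each component E[X²] = Var + (mean)², giving A: 1.71; B: 12.71; C: 30.
Overall E[X²] = 0.4·1.71 + 0.4·12.71 + 0.2·30 = 11.768.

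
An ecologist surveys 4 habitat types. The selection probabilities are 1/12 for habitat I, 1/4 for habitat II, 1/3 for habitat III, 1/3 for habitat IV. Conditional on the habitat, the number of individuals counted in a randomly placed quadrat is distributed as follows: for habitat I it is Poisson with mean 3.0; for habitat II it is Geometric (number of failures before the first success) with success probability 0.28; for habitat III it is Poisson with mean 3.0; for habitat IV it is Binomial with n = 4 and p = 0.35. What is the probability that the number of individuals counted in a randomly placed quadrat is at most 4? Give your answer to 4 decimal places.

0.8747

Conditional on each habitat, P(X ≤ 4): I: 0.815263; II: 0.806508; III: 0.815263; IV: 1.
By total probability, P(X ≤ 4) = 0.0833333·0.815263 + 0.25·0.806508 + 0.333333·0.815263 + 0.333333·1 = 0.874653.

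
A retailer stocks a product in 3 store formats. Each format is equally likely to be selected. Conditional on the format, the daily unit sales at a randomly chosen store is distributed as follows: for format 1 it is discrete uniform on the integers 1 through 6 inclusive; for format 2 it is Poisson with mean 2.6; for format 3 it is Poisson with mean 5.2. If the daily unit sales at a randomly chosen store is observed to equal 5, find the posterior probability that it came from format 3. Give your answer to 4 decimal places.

Likelihoods P(X=5 | ·): 1: 0.166667; 2: 0.0735394; 3: 0.174785.
Posterior ∝ prior × likelihood. Numerator for 3: 0.333333·0.174785 = 0.0582617.
Normalizing constant: 0.333333·0.166667 + 0.333333·0.0735394 + 0.333333·0.174785 = 0.13833.
P(3 | observation) = 0.0582617 / 0.13833 = 0.421178.

0.4212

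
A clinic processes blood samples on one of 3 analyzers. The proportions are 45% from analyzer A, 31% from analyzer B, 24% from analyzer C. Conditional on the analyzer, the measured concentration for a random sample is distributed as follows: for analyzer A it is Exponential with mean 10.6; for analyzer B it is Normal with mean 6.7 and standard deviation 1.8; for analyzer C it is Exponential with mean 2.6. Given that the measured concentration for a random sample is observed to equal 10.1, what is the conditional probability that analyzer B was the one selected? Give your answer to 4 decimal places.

Likelihoods f(10.1 | ·): A: 0.0363819; B: 0.0372287; C: 0.00790605.
Posterior ∝ prior × likelihood. Numerator for B: 0.31·0.0372287 = 0.0115409.
Normalizing constant: 0.45·0.0363819 + 0.31·0.0372287 + 0.24·0.00790605 = 0.0298102.
P(B | observation) = 0.0115409 / 0.0298102 = 0.387146.

0.3871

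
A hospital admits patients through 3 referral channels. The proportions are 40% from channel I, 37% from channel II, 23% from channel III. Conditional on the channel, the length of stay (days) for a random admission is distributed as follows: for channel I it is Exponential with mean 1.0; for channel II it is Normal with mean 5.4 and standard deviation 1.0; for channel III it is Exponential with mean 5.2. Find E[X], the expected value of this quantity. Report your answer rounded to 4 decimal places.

3.5940

Component means — I: 1; II: 5.4; III: 5.2.
E[X] = 0.4·1 + 0.37·5.4 + 0.23·5.2 = 3.594.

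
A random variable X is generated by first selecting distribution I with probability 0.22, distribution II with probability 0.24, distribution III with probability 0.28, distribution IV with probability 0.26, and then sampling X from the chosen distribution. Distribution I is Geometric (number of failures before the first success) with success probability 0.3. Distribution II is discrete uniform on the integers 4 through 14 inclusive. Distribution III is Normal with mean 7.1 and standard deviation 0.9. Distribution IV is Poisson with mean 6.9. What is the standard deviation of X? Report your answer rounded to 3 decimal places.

Per component, I: μ=2.33333, E[X²]=13.2222; II: μ=9, E[X²]=91; III: μ=7.1, E[X²]=51.22; IV: μ=6.9, E[X²]=54.51.
E[X] = 0.22·2.33333 + 0.24·9 + 0.28·7.1 + 0.26·6.9 = 6.45533.
E[X²] = 0.22·13.2222 + 0.24·91 + 0.28·51.22 + 0.26·54.51 = 53.2631.
Var(X) = E[X²] − (E[X])² = 53.2631 − 41.6713 = 11.5918.
SD(X) = √11.5918 = 3.40467.

3.405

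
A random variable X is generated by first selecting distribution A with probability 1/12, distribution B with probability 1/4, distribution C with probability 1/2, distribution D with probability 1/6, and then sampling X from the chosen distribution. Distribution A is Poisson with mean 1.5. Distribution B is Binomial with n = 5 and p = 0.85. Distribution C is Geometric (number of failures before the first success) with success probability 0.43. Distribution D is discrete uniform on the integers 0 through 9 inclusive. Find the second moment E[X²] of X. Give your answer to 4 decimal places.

12.1575

For each component E[X²] = Var + (mean)², giving A: 3.75; B: 18.7; C: 4.83991; D: 28.5.
Overall E[X²] = 0.0833333·3.75 + 0.25·18.7 + 0.5·4.83991 + 0.166667·28.5 = 12.1575.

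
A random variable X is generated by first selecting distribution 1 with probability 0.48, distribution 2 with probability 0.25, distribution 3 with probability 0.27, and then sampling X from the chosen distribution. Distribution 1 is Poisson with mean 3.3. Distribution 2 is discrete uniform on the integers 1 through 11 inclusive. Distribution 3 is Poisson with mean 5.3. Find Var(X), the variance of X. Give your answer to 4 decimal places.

6.9413

Per component, 1: μ=3.3, E[X²]=14.19; 2: μ=6, E[X²]=46; 3: μ=5.3, E[X²]=33.39.
E[X] = 0.48·3.3 + 0.25·6 + 0.27·5.3 = 4.515.
E[X²] = 0.48·14.19 + 0.25·46 + 0.27·33.39 = 27.3265.
Var(X) = E[X²] − (E[X])² = 27.3265 − 20.3852 = 6.94128.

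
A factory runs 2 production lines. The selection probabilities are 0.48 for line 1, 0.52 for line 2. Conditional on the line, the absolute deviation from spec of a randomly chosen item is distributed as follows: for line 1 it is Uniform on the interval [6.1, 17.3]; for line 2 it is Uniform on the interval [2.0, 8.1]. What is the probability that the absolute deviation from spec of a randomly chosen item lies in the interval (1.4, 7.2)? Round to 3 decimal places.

Conditional on each line, P(1.4 < X < 7.2): 1: 0.0982143; 2: 0.852459.
By total probability, P(1.4 < X < 7.2) = 0.48·0.0982143 + 0.52·0.852459 = 0.490422.

0.490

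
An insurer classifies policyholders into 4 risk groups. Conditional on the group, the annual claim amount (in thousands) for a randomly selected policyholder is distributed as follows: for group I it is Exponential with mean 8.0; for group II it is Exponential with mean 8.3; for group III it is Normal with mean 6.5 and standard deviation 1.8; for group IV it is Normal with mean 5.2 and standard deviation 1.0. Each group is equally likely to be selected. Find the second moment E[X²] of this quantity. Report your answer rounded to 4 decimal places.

84.8275

For each component E[X²] = Var + (mean)², giving I: 128; II: 137.78; III: 45.49; IV: 28.04.
Overall E[X²] = 0.25·128 + 0.25·137.78 + 0.25·45.49 + 0.25·28.04 = 84.8275.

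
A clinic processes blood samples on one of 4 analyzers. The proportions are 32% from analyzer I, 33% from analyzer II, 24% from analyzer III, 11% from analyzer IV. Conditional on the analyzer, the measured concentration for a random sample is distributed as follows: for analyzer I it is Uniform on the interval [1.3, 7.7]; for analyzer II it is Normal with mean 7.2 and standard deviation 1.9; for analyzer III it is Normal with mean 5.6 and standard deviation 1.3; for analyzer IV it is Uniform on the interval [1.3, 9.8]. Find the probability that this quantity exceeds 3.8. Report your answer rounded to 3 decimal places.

0.811

Conditional on each analyzer, P(X > 3.8): I: 0.609375; II: 0.963231; III: 0.916915; IV: 0.705882.
By total probability, P(X > 3.8) = 0.32·0.609375 + 0.33·0.963231 + 0.24·0.916915 + 0.11·0.705882 = 0.810573.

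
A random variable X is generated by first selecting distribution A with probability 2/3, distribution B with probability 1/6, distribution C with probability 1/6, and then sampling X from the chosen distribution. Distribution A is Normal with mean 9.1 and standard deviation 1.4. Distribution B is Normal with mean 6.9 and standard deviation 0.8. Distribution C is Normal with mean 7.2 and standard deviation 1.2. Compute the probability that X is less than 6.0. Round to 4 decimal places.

Conditional on each component, P(X < 6.0): A: 0.0134046; B: 0.130295; C: 0.158655.
By total probability, P(X < 6.0) = 0.666667·0.0134046 + 0.166667·0.130295 + 0.166667·0.158655 = 0.0570947.

0.0571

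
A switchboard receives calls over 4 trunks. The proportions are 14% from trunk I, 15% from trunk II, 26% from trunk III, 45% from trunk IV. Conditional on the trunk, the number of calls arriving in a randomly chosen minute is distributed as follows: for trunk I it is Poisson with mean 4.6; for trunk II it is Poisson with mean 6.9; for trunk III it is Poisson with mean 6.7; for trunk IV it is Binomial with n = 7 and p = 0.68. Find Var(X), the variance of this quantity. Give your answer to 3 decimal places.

Per component, I: μ=4.6, E[X²]=25.76; II: μ=6.9, E[X²]=54.51; III: μ=6.7, E[X²]=51.59; IV: μ=4.76, E[X²]=24.1808.
E[X] = 0.14·4.6 + 0.15·6.9 + 0.26·6.7 + 0.45·4.76 = 5.563.
E[X²] = 0.14·25.76 + 0.15·54.51 + 0.26·51.59 + 0.45·24.1808 = 36.0777.
Var(X) = E[X²] − (E[X])² = 36.0777 − 30.947 = 5.13069.

5.131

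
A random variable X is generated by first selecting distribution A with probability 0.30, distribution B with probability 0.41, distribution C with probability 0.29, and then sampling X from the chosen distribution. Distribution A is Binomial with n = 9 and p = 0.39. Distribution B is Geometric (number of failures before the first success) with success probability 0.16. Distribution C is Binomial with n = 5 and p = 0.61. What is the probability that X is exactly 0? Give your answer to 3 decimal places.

0.072

Conditional on each component, P(X = 0): A: 0.0116941; B: 0.16; C: 0.00902242.
By total probability, P(X = 0) = 0.3·0.0116941 + 0.41·0.16 + 0.29·0.00902242 = 0.0717247.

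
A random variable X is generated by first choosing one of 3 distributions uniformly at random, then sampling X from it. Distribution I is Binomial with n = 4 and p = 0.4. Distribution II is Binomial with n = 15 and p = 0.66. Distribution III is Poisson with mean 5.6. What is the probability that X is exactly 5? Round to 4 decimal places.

0.0592

Conditional on each component, P(X = 5): I: 0; II: 0.00776362; III: 0.169711.
By total probability, P(X = 5) = 0.333333·0 + 0.333333·0.00776362 + 0.333333·0.169711 = 0.0591582.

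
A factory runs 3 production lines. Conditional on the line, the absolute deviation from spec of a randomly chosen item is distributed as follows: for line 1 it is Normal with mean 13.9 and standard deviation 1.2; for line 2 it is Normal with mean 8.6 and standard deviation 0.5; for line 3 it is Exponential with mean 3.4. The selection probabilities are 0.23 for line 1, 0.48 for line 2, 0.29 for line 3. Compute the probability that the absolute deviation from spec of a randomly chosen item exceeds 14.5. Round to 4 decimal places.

Conditional on each line, P(X > 14.5): 1: 0.308538; 2: 0; 3: 0.014056.
By total probability, P(X > 14.5) = 0.23·0.308538 + 0.48·0 + 0.29·0.014056 = 0.0750399.

0.0750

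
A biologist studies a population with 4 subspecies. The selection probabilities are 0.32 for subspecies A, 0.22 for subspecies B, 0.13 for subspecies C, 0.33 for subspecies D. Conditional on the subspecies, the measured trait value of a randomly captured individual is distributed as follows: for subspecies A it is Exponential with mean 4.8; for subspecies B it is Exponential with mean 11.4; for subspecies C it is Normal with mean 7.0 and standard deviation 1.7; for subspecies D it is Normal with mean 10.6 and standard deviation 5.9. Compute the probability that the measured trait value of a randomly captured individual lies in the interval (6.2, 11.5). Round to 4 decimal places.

0.3041

Conditional on each subspecies, P(6.2 < X < 11.5): A: 0.183716; B: 0.215837; C: 0.676973; D: 0.332715.
By total probability, P(6.2 < X < 11.5) = 0.32·0.183716 + 0.22·0.215837 + 0.13·0.676973 + 0.33·0.332715 = 0.304076.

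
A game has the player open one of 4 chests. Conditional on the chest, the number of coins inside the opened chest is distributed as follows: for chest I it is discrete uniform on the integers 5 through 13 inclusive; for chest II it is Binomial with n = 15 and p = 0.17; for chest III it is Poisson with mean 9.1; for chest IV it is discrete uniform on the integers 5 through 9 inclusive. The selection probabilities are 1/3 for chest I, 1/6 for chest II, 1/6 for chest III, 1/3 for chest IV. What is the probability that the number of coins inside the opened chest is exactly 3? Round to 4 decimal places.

0.0422

Conditional on each chest, P(X = 3): I: 0; II: 0.238944; III: 0.0140247; IV: 0.
By total probability, P(X = 3) = 0.333333·0 + 0.166667·0.238944 + 0.166667·0.0140247 + 0.333333·0 = 0.0421614.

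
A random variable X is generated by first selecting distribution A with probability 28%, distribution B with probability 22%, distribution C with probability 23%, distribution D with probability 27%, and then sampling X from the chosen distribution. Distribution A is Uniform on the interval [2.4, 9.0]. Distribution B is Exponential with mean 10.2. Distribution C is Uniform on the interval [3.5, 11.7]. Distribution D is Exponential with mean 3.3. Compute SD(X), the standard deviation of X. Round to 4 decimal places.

Per component, A: μ=5.7, E[X²]=36.12; B: μ=10.2, E[X²]=208.08; C: μ=7.6, E[X²]=63.3633; D: μ=3.3, E[X²]=21.78.
E[X] = 0.28·5.7 + 0.22·10.2 + 0.23·7.6 + 0.27·3.3 = 6.479.
E[X²] = 0.28·36.12 + 0.22·208.08 + 0.23·63.3633 + 0.27·21.78 = 76.3454.
Var(X) = E[X²] − (E[X])² = 76.3454 − 41.9774 = 34.3679.
SD(X) = √34.3679 = 5.86242.

5.8624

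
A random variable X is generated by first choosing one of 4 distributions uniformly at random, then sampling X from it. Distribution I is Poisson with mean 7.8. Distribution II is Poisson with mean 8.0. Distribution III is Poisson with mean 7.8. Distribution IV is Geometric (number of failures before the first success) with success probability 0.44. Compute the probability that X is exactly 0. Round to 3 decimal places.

Conditional on each component, P(X = 0): I: 0.000409735; II: 0.000335463; III: 0.000409735; IV: 0.44.
By total probability, P(X = 0) = 0.25·0.000409735 + 0.25·0.000335463 + 0.25·0.000409735 + 0.25·0.44 = 0.110289.

0.110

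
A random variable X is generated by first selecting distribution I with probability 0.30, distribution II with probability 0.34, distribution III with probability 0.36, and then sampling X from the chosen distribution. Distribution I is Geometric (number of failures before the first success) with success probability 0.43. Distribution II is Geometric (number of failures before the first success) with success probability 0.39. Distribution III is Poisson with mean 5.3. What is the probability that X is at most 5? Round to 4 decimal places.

Conditional on each component, P(X ≤ 5): I: 0.965704; II: 0.94848; III: 0.563473.
By total probability, P(X ≤ 5) = 0.3·0.965704 + 0.34·0.94848 + 0.36·0.563473 = 0.815045.

0.8150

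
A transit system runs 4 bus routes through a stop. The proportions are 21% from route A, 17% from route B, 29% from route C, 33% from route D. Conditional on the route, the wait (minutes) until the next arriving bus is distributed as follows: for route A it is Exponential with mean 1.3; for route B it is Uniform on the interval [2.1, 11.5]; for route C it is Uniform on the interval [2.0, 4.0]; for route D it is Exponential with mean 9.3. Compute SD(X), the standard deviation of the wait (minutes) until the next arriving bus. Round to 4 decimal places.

6.3873

Per component, A: μ=1.3, E[X²]=3.38; B: μ=6.8, E[X²]=53.6033; C: μ=3, E[X²]=9.33333; D: μ=9.3, E[X²]=172.98.
E[X] = 0.21·1.3 + 0.17·6.8 + 0.29·3 + 0.33·9.3 = 5.368.
E[X²] = 0.21·3.38 + 0.17·53.6033 + 0.29·9.33333 + 0.33·172.98 = 69.6124.
Var(X) = E[X²] − (E[X])² = 69.6124 − 28.8154 = 40.797.
SD(X) = √40.797 = 6.38725.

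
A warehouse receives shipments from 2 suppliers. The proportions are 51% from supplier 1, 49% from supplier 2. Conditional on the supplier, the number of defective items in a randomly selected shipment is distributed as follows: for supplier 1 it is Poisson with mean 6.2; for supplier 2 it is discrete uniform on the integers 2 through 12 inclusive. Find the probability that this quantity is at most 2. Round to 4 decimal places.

Conditional on each supplier, P(X ≤ 2): 1: 0.0536176; 2: 0.0909091.
By total probability, P(X ≤ 2) = 0.51·0.0536176 + 0.49·0.0909091 = 0.0718904.

0.0719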